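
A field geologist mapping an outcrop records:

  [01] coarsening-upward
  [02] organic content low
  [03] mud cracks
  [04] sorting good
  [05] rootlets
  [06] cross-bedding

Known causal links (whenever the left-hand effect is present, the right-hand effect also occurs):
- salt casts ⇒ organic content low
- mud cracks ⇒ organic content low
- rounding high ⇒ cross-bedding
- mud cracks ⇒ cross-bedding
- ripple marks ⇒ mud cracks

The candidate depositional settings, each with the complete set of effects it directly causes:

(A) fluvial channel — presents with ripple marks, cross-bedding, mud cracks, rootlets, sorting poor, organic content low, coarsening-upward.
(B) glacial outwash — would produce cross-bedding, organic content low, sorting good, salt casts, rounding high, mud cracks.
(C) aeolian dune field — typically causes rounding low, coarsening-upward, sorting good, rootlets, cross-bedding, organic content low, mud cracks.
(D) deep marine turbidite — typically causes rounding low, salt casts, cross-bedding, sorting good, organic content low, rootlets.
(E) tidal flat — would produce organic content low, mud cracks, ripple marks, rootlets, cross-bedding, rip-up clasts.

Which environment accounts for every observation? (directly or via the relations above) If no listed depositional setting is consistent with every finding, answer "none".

Testing each hypothesis:
(A) fluvial channel — fails on sorting good (predicts sorting poor, not sorting good)
(B) glacial outwash — coarsening-upward -; organic content low +; mud cracks +; sorting good +; rootlets -; cross-bedding +
(C) aeolian dune field — coarsening-upward +; organic content low +; mud cracks +; sorting good +; rootlets +; cross-bedding +
(D) deep marine turbidite — coarsening-upward -; organic content low +; mud cracks -; sorting good +; rootlets +; cross-bedding +
(E) tidal flat — coarsening-upward -; organic content low +; mud cracks +; sorting good -; rootlets +; cross-bedding +
Only (C) is consistent with every observation.

C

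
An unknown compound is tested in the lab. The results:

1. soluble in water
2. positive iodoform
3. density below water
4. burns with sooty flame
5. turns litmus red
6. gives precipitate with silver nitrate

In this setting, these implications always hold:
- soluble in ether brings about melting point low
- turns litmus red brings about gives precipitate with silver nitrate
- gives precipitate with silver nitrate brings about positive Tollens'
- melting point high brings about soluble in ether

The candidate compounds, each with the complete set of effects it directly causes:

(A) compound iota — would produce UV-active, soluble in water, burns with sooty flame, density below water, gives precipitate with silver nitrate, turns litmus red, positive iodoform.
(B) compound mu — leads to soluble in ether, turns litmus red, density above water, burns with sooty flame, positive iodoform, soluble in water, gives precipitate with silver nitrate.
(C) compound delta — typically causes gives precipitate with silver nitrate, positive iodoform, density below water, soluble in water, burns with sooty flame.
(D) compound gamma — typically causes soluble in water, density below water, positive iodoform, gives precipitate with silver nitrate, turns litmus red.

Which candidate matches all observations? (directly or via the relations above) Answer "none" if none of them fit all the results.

For each candidate, compare predicted effects to what was observed:
(A) compound iota — soluble in water +; positive iodoform +; density below water +; burns with sooty flame +; turns litmus red +; gives precipitate with silver nitrate +
(B) compound mu — fails on density below water (predicts density above water, not density below water)
(C) compound delta — does not account for turns litmus red
(D) compound gamma — soluble in water +; positive iodoform +; density below water +; burns with sooty flame -; turns litmus red +; gives precipitate with silver nitrate +
Only (A) is consistent with every observation.

A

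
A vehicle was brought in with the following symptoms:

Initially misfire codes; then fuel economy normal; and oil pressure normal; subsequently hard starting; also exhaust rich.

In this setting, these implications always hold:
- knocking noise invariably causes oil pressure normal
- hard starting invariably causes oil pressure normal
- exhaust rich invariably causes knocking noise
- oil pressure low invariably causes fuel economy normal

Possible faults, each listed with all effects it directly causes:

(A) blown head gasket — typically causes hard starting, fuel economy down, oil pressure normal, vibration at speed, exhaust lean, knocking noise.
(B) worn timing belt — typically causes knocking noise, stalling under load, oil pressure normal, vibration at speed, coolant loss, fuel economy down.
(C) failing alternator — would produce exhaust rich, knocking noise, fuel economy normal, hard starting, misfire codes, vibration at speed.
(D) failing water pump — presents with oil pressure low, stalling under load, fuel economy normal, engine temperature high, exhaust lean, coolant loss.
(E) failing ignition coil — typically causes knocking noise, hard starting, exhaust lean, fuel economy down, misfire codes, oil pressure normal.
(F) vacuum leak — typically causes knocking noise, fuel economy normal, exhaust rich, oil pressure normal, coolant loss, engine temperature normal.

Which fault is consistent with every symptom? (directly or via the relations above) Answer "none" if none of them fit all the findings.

C

For each candidate, compare predicted effects to what was observed:
(A) blown head gasket — misfire codes NO; fuel economy normal NO; oil pressure normal yes; hard starting yes; exhaust rich NO
(B) worn timing belt — fails on misfire codes, fuel economy normal, hard starting, exhaust rich (predicts fuel economy down, not fuel economy normal)
(C) failing alternator — accounts for every observation (oil pressure normal via hard starting → oil pressure normal)
(D) failing water pump — misfire codes NO; fuel economy normal yes; oil pressure normal NO; hard starting NO; exhaust rich NO
(E) failing ignition coil — misfire codes yes; fuel economy normal NO; oil pressure normal yes; hard starting yes; exhaust rich NO
(F) vacuum leak — misfire codes NO; fuel economy normal yes; oil pressure normal yes; hard starting NO; exhaust rich yes
(C) is the only candidate with no mismatches.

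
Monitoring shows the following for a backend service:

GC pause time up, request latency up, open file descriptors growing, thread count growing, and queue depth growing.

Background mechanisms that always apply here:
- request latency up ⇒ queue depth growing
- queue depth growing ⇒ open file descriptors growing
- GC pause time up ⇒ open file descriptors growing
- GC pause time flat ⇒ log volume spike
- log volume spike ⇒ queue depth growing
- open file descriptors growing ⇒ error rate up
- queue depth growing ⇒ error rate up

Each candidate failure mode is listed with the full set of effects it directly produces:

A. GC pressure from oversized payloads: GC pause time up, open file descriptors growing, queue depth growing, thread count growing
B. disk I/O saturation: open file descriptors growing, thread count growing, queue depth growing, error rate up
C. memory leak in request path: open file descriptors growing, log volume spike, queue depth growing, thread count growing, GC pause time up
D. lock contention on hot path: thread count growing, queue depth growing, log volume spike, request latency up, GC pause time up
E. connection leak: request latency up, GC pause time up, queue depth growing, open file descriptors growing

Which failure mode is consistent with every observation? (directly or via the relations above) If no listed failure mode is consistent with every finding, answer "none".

Testing each hypothesis:
(A) GC pressure from oversized payloads — does not account for request latency up
(B) disk I/O saturation — GC pause time up miss; request latency up miss; open file descriptors growing match; thread count growing match; queue depth growing match
(C) memory leak in request path — GC pause time up match; request latency up miss; open file descriptors growing match; thread count growing match; queue depth growing match
(D) lock contention on hot path — GC pause time up match; request latency up match; open file descriptors growing match (via queue depth growing → open file descriptors growing); thread count growing match; queue depth growing match
(E) connection leak — does not account for thread count growing
(D) alone accounts for all the evidence.

D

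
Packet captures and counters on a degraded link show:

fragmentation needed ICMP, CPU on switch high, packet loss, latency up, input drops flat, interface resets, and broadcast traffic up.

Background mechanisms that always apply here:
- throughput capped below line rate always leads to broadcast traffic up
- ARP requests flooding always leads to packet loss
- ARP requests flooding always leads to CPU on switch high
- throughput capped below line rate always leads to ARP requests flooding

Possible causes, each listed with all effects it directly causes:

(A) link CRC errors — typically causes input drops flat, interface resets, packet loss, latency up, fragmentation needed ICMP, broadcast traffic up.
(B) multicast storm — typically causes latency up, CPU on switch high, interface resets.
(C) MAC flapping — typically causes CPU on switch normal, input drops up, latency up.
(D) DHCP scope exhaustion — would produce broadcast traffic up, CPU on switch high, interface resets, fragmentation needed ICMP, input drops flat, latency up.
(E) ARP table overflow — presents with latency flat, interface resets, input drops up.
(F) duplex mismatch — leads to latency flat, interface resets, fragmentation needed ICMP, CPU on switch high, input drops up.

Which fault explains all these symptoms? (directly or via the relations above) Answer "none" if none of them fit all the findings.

none

Checking each candidate against the observations:
(A) link CRC errors — fragmentation needed ICMP ✓; CPU on switch high ✗; packet loss ✓; latency up ✓; input drops flat ✓; interface resets ✓; broadcast traffic up ✓
(B) multicast storm — fragmentation needed ICMP ✗; CPU on switch high ✓; packet loss ✗; latency up ✓; input drops flat ✗; interface resets ✓; broadcast traffic up ✗
(C) MAC flapping — fragmentation needed ICMP ✗; CPU on switch high ✗; packet loss ✗; latency up ✓; input drops flat ✗; interface resets ✗; broadcast traffic up ✗
(D) DHCP scope exhaustion — does not account for packet loss
(E) ARP table overflow — fragmentation needed ICMP ✗; CPU on switch high ✗; packet loss ✗; latency up ✗; input drops flat ✗; interface resets ✓; broadcast traffic up ✗
(F) duplex mismatch — fragmentation needed ICMP ✓; CPU on switch high ✓; packet loss ✗; latency up ✗; input drops flat ✗; interface resets ✓; broadcast traffic up ✗
Every candidate fails on at least one observation.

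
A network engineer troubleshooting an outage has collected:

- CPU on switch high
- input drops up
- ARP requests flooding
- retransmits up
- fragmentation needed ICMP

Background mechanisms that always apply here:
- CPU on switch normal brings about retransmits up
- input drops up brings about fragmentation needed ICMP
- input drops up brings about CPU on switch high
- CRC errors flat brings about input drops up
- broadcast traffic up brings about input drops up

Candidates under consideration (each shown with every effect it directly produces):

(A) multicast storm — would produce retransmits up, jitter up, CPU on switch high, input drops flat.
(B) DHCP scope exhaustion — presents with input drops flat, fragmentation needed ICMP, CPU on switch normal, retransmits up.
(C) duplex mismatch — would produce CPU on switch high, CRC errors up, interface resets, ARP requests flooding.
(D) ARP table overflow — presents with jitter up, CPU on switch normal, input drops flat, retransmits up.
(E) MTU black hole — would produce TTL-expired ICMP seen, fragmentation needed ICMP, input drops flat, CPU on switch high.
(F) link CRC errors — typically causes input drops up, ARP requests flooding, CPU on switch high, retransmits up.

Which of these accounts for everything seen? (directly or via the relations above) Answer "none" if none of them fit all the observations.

For each candidate, compare predicted effects to what was observed:
(A) multicast storm — fails on input drops up, ARP requests flooding, fragmentation needed ICMP (predicts input drops flat, not input drops up)
(B) DHCP scope exhaustion — fails on CPU on switch high, input drops up, ARP requests flooding (predicts CPU on switch normal, not CPU on switch high; predicts input drops flat, not input drops up)
(C) duplex mismatch — does not account for input drops up, retransmits up, fragmentation needed ICMP
(D) ARP table overflow — fails on CPU on switch high, input drops up, ARP requests flooding, fragmentation needed ICMP (predicts CPU on switch normal, not CPU on switch high; predicts input drops flat, not input drops up)
(E) MTU black hole — fails on input drops up, ARP requests flooding, retransmits up (predicts input drops flat, not input drops up)
(F) link CRC errors — accounts for every observation (fragmentation needed ICMP via input drops up → fragmentation needed ICMP)
Only (F) is consistent with every observation.

F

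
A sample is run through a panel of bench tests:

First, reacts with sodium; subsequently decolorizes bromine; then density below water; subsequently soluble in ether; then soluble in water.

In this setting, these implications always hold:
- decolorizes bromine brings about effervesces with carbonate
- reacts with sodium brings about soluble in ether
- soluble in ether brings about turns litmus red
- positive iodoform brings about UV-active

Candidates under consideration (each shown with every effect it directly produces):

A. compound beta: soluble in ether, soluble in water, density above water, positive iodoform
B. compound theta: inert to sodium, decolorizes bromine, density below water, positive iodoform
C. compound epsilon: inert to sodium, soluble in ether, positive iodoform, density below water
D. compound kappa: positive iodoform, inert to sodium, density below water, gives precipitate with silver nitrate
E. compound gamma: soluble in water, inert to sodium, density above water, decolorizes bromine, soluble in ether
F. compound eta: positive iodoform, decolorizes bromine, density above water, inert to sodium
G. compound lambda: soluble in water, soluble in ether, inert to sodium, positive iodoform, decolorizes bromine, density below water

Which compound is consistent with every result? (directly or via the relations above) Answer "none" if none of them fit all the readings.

Checking each candidate against the observations:
(A) compound beta — reacts with sodium ✗; decolorizes bromine ✗; density below water ✗; soluble in ether ✓; soluble in water ✓
(B) compound theta — fails on reacts with sodium, soluble in ether, soluble in water (predicts inert to sodium, not reacts with sodium)
(C) compound epsilon — reacts with sodium ✗; decolorizes bromine ✗; density below water ✓; soluble in ether ✓; soluble in water ✗
(D) compound kappa — fails on reacts with sodium, decolorizes bromine, soluble in ether, soluble in water (predicts inert to sodium, not reacts with sodium)
(E) compound gamma — reacts with sodium ✗; decolorizes bromine ✓; density below water ✗; soluble in ether ✓; soluble in water ✓
(F) compound eta — fails on reacts with sodium, density below water, soluble in ether, soluble in water (predicts inert to sodium, not reacts with sodium; predicts density above water, not density below water)
(G) compound lambda — reacts with sodium ✗; decolorizes bromine ✓; density below water ✓; soluble in ether ✓; soluble in water ✓
No candidate is consistent with all observations.

none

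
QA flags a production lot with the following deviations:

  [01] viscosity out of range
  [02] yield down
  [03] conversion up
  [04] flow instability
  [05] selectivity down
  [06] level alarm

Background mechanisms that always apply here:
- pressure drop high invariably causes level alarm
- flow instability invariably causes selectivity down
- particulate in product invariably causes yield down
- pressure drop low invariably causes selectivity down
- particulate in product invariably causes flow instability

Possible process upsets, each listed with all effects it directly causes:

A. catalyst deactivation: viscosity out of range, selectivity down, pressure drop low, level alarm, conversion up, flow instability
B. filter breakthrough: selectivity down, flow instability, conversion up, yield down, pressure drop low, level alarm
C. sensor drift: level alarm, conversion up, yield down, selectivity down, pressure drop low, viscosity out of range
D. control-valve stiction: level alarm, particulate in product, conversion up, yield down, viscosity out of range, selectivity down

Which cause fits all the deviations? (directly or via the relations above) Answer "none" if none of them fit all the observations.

D

Testing each hypothesis:
(A) catalyst deactivation — does not account for yield down
(B) filter breakthrough — does not account for viscosity out of range
(C) sensor drift — viscosity out of range match; yield down match; conversion up match; flow instability miss; selectivity down match; level alarm match
(D) control-valve stiction — accounts for every observation (flow instability by particulate in product → flow instability)
(D) alone accounts for all the evidence.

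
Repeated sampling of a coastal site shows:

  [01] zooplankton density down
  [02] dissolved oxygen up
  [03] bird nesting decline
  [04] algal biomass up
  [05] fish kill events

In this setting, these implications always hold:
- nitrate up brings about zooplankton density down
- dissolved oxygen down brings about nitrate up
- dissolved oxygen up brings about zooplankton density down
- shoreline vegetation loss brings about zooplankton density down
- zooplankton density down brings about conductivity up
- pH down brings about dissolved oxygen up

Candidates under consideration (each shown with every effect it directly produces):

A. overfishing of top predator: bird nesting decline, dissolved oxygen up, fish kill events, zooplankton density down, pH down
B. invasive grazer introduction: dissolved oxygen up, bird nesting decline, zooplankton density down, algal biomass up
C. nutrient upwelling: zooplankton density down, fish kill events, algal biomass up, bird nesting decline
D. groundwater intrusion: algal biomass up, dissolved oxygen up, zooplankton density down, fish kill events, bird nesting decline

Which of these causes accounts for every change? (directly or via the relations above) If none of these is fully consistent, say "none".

Per-candidate check:
(A) overfishing of top predator — zooplankton density down ✓; dissolved oxygen up ✓; bird nesting decline ✓; algal biomass up ✗; fish kill events ✓
(B) invasive grazer introduction — does not account for fish kill events
(C) nutrient upwelling — zooplankton density down ✓; dissolved oxygen up ✗; bird nesting decline ✓; algal biomass up ✓; fish kill events ✓
(D) groundwater intrusion — zooplankton density down ✓; dissolved oxygen up ✓; bird nesting decline ✓; algal biomass up ✓; fish kill events ✓
(D) is the only candidate with no mismatches.

D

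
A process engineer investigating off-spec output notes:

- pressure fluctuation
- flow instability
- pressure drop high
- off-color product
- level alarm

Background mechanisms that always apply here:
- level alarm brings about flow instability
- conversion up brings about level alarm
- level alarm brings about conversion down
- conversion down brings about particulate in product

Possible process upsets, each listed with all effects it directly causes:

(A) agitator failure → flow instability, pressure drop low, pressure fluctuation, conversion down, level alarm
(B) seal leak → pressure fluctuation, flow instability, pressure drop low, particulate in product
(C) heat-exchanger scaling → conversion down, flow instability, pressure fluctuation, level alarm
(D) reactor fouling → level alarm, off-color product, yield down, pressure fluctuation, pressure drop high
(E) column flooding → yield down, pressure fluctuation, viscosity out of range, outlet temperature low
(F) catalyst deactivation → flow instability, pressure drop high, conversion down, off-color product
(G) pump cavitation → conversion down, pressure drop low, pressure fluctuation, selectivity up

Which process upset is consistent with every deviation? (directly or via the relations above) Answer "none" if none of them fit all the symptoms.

D

Testing each hypothesis:
(A) agitator failure — fails on pressure drop high, off-color product (predicts pressure drop low, not pressure drop high)
(B) seal leak — pressure fluctuation +; flow instability +; pressure drop high -; off-color product -; level alarm -
(C) heat-exchanger scaling — pressure fluctuation +; flow instability +; pressure drop high -; off-color product -; level alarm +
(D) reactor fouling — pressure fluctuation +; flow instability + (by level alarm → flow instability); pressure drop high +; off-color product +; level alarm +
(E) column flooding — pressure fluctuation +; flow instability -; pressure drop high -; off-color product -; level alarm -
(F) catalyst deactivation — pressure fluctuation -; flow instability +; pressure drop high +; off-color product +; level alarm -
(G) pump cavitation — fails on flow instability, pressure drop high, off-color product, level alarm (predicts pressure drop low, not pressure drop high)
(D) is the only candidate with no mismatches.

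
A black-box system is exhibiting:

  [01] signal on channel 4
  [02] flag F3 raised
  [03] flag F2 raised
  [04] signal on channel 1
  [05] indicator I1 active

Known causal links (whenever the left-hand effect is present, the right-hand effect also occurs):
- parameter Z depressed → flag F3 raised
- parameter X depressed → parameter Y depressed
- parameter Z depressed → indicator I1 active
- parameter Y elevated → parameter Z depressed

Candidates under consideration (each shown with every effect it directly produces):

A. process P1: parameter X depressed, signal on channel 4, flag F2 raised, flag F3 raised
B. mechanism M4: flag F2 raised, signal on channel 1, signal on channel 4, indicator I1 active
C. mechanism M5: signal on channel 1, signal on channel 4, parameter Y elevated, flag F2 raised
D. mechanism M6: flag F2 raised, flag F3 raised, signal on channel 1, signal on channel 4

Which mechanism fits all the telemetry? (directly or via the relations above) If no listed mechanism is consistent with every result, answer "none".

Checking each candidate against the observations:
(A) process P1 — signal on channel 4 ✓; flag F3 raised ✓; flag F2 raised ✓; signal on channel 1 ✗; indicator I1 active ✗
(B) mechanism M4 — does not account for flag F3 raised
(C) mechanism M5 — signal on channel 4 ✓; flag F3 raised ✓ (through parameter Y elevated → parameter Z depressed → flag F3 raised); flag F2 raised ✓; signal on channel 1 ✓; indicator I1 active ✓ (through parameter Y elevated → parameter Z depressed → indicator I1 active)
(D) mechanism M6 — signal on channel 4 ✓; flag F3 raised ✓; flag F2 raised ✓; signal on channel 1 ✓; indicator I1 active ✗
(C) alone accounts for all the evidence.

C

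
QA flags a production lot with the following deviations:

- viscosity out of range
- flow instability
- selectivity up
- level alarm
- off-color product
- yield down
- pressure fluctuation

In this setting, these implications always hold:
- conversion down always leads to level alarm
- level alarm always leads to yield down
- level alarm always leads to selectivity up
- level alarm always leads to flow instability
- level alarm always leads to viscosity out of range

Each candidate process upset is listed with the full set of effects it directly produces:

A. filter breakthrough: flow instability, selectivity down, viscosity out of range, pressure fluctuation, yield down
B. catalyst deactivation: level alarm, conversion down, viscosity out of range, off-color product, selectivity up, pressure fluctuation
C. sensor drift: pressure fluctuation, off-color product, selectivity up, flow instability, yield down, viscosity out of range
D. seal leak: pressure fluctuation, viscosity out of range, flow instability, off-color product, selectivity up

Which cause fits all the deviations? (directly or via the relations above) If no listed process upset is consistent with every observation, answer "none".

B

Testing each hypothesis:
(A) filter breakthrough — fails on selectivity up, level alarm, off-color product (predicts selectivity down, not selectivity up)
(B) catalyst deactivation — accounts for every observation (flow instability via level alarm → flow instability)
(C) sensor drift — viscosity out of range +; flow instability +; selectivity up +; level alarm -; off-color product +; yield down +; pressure fluctuation +
(D) seal leak — does not account for level alarm, yield down
(B) alone accounts for all the evidence.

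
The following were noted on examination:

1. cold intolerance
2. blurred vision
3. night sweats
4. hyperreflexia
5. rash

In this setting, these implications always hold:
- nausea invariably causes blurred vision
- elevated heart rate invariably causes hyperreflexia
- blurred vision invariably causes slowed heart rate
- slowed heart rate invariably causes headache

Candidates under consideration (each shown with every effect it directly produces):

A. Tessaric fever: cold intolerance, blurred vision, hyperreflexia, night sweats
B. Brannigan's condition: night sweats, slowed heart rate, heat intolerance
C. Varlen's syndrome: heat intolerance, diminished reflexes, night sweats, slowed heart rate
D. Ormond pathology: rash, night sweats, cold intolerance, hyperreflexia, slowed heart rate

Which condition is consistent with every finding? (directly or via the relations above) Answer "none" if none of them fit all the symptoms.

Testing each hypothesis:
(A) Tessaric fever — cold intolerance yes; blurred vision yes; night sweats yes; hyperreflexia yes; rash NO
(B) Brannigan's condition — cold intolerance NO; blurred vision NO; night sweats yes; hyperreflexia NO; rash NO
(C) Varlen's syndrome — fails on cold intolerance, blurred vision, hyperreflexia, rash (predicts heat intolerance, not cold intolerance; predicts diminished reflexes, not hyperreflexia)
(D) Ormond pathology — does not account for blurred vision
No candidate is consistent with all observations.

none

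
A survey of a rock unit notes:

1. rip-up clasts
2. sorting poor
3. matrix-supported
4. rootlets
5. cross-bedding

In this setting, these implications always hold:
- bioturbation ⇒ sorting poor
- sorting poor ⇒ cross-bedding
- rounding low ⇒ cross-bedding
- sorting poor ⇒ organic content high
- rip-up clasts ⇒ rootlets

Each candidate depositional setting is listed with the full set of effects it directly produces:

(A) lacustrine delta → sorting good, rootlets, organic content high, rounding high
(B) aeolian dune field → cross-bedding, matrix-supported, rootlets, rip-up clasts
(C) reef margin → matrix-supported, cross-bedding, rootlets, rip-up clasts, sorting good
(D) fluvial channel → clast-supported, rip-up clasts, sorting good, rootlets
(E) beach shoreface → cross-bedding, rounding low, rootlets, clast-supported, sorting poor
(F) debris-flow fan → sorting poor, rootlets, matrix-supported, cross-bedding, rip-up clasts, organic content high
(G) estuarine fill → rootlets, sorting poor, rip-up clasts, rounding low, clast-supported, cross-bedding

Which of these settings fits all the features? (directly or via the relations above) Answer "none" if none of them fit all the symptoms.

Per-candidate check:
(A) lacustrine delta — rip-up clasts -; sorting poor -; matrix-supported -; rootlets +; cross-bedding -
(B) aeolian dune field — rip-up clasts +; sorting poor -; matrix-supported +; rootlets +; cross-bedding +
(C) reef margin — rip-up clasts +; sorting poor -; matrix-supported +; rootlets +; cross-bedding +
(D) fluvial channel — rip-up clasts +; sorting poor -; matrix-supported -; rootlets +; cross-bedding -
(E) beach shoreface — rip-up clasts -; sorting poor +; matrix-supported -; rootlets +; cross-bedding +
(F) debris-flow fan — rip-up clasts +; sorting poor +; matrix-supported +; rootlets +; cross-bedding +
(G) estuarine fill — fails on matrix-supported (predicts clast-supported, not matrix-supported)
(F) is the only candidate with no mismatches.

F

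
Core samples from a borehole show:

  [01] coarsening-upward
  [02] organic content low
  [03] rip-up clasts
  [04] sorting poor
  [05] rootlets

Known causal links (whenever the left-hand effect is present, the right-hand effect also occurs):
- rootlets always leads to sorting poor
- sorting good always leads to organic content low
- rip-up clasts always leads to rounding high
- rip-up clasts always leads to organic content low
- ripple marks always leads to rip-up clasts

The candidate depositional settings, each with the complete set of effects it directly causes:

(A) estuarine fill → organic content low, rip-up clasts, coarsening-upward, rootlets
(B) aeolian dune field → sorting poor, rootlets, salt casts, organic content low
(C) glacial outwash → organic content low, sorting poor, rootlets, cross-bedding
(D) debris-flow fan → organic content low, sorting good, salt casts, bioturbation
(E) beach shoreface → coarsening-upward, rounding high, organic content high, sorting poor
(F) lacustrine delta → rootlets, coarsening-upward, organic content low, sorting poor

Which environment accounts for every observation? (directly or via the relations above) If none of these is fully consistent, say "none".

For each candidate, compare predicted effects to what was observed:
(A) estuarine fill — accounts for every observation (sorting poor via rootlets → sorting poor)
(B) aeolian dune field — does not account for coarsening-upward, rip-up clasts
(C) glacial outwash — does not account for coarsening-upward, rip-up clasts
(D) debris-flow fan — coarsening-upward ✗; organic content low ✓; rip-up clasts ✗; sorting poor ✗; rootlets ✗
(E) beach shoreface — coarsening-upward ✓; organic content low ✗; rip-up clasts ✗; sorting poor ✓; rootlets ✗
(F) lacustrine delta — coarsening-upward ✓; organic content low ✓; rip-up clasts ✗; sorting poor ✓; rootlets ✓
(A) alone accounts for all the evidence.

A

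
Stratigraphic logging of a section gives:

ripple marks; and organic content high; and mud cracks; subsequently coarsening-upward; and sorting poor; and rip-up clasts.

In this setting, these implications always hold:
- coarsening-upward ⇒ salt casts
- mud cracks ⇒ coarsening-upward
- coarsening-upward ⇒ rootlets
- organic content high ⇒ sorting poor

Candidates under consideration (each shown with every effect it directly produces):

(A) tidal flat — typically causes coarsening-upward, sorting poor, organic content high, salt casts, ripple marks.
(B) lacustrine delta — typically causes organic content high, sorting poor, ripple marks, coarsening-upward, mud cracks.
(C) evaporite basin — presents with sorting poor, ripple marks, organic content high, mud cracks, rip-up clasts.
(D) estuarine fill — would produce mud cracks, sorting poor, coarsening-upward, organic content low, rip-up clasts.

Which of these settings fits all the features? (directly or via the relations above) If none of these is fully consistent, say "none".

C

For each candidate, compare predicted effects to what was observed:
(A) tidal flat — does not account for mud cracks, rip-up clasts
(B) lacustrine delta — does not account for rip-up clasts
(C) evaporite basin — accounts for every observation (coarsening-upward through mud cracks → coarsening-upward)
(D) estuarine fill — ripple marks ✗; organic content high ✗; mud cracks ✓; coarsening-upward ✓; sorting poor ✓; rip-up clasts ✓
(C) is the only candidate with no mismatches.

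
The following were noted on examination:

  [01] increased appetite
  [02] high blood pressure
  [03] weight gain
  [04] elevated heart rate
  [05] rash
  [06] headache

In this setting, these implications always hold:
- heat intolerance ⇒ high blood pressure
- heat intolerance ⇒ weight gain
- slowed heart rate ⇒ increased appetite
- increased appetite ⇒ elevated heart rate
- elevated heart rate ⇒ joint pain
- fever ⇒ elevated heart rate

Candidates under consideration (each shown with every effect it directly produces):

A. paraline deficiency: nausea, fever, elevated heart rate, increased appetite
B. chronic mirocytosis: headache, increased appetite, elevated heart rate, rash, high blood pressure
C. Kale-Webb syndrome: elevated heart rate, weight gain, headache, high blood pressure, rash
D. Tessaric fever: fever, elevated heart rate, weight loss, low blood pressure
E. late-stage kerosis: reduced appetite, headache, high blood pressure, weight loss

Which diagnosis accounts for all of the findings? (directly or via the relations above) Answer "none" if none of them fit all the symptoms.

Per-candidate check:
(A) paraline deficiency — increased appetite match; high blood pressure miss; weight gain miss; elevated heart rate match; rash miss; headache miss
(B) chronic mirocytosis — does not account for weight gain
(C) Kale-Webb syndrome — increased appetite miss; high blood pressure match; weight gain match; elevated heart rate match; rash match; headache match
(D) Tessaric fever — fails on increased appetite, high blood pressure, weight gain, rash, headache (predicts low blood pressure, not high blood pressure; predicts weight loss, not weight gain)
(E) late-stage kerosis — increased appetite miss; high blood pressure match; weight gain miss; elevated heart rate miss; rash miss; headache match
None of the listed candidates fits everything.

none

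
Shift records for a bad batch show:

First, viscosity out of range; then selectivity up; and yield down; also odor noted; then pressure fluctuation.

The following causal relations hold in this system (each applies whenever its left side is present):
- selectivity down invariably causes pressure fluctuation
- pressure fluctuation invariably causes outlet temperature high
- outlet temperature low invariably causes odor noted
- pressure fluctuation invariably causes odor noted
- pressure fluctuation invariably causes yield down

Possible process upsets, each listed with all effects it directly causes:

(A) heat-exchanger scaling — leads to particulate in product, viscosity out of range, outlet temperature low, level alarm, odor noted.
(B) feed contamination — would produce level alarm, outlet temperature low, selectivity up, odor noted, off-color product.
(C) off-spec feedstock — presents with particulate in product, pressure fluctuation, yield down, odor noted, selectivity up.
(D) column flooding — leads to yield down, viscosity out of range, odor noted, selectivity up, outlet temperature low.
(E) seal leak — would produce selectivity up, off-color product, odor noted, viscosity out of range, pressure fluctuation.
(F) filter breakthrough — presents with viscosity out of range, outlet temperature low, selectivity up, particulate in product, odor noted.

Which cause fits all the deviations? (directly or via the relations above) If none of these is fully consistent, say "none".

E

Checking each candidate against the observations:
(A) heat-exchanger scaling — viscosity out of range yes; selectivity up NO; yield down NO; odor noted yes; pressure fluctuation NO
(B) feed contamination — does not account for viscosity out of range, yield down, pressure fluctuation
(C) off-spec feedstock — viscosity out of range NO; selectivity up yes; yield down yes; odor noted yes; pressure fluctuation yes
(D) column flooding — viscosity out of range yes; selectivity up yes; yield down yes; odor noted yes; pressure fluctuation NO
(E) seal leak — accounts for every observation (yield down by pressure fluctuation → yield down)
(F) filter breakthrough — viscosity out of range yes; selectivity up yes; yield down NO; odor noted yes; pressure fluctuation NO
(E) is the only candidate with no mismatches.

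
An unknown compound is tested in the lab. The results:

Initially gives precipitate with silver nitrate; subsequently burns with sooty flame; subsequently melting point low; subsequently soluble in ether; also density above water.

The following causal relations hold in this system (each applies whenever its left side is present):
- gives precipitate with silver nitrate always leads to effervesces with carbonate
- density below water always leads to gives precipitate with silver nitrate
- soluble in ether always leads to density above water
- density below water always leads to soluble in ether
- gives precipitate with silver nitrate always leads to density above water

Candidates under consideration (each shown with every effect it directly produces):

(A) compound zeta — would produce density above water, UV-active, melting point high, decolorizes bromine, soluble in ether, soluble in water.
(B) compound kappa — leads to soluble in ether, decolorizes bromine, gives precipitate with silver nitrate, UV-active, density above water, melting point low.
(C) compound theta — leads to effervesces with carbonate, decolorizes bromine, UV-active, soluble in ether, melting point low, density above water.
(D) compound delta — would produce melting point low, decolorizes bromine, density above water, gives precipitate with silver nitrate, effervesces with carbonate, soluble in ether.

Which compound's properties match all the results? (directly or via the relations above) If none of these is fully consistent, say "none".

none

Per-candidate check:
(A) compound zeta — fails on gives precipitate with silver nitrate, burns with sooty flame, melting point low (predicts melting point high, not melting point low)
(B) compound kappa — gives precipitate with silver nitrate match; burns with sooty flame miss; melting point low match; soluble in ether match; density above water match
(C) compound theta — does not account for gives precipitate with silver nitrate, burns with sooty flame
(D) compound delta — gives precipitate with silver nitrate match; burns with sooty flame miss; melting point low match; soluble in ether match; density above water match
None of the listed candidates fits everything.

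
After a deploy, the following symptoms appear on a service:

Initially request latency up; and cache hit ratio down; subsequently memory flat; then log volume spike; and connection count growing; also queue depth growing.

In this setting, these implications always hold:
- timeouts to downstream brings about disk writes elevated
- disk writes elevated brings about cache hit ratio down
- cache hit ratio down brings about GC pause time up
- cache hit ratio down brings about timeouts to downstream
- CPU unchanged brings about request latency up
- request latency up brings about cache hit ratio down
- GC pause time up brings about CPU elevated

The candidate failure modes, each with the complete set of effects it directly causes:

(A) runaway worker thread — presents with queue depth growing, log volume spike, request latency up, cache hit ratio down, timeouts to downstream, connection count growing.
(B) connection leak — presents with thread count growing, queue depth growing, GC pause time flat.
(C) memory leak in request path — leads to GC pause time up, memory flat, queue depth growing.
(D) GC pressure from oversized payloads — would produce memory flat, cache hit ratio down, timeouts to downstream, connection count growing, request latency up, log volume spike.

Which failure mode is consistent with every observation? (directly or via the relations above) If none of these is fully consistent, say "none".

none

Checking each candidate against the observations:
(A) runaway worker thread — request latency up ✓; cache hit ratio down ✓; memory flat ✗; log volume spike ✓; connection count growing ✓; queue depth growing ✓
(B) connection leak — request latency up ✗; cache hit ratio down ✗; memory flat ✗; log volume spike ✗; connection count growing ✗; queue depth growing ✓
(C) memory leak in request path — request latency up ✗; cache hit ratio down ✗; memory flat ✓; log volume spike ✗; connection count growing ✗; queue depth growing ✓
(D) GC pressure from oversized payloads — request latency up ✓; cache hit ratio down ✓; memory flat ✓; log volume spike ✓; connection count growing ✓; queue depth growing ✗
None of the listed candidates fits everything.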